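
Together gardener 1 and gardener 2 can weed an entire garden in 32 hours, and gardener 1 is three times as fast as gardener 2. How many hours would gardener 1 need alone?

128/3 hours

Let gardener 2's rate be r; then gardener 1's rate is 3r, so together (3 + 1)r = 4r = 1/32.
Thus r = 1/128 per hour.
Gardener 2 alone: 128 hours; gardener 1 alone: 128/3 hours.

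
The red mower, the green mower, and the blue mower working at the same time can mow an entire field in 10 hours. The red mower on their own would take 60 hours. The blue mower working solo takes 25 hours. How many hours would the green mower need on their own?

300/13 hours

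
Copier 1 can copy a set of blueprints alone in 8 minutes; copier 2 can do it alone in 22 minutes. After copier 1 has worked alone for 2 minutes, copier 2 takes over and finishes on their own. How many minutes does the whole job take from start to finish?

In 2 minutes copier 1 does 2/8 = 1/4 of the job, leaving 3/4.
Copier 2 works at 1/22 per minute, so finishing takes 3/4 ÷ 1/22 = 33/2 minutes.
Total time = 2 + 33/2 = 37/2 minutes.

37/2 minutes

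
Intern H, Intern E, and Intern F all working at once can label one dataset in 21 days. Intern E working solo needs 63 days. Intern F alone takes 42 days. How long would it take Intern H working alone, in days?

Combined rate is 1/21 per day.
Known contribution: 1/63 + 1/42 = (2 + 3)/126 = 5/126 per day.
So Intern H's rate is 1/21 − 5/126 = 1/126, meaning 126 days alone.

126 days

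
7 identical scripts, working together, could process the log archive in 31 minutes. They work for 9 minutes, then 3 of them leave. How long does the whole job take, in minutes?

95/2 minutes

One script does 1/217 of the job per minute.
After 9 minutes with 7 scripts, 9/31 is done (22/31 left).
With 4 scripts the rate is 4/217, so the rest takes 22/31 ÷ 4/217 = 77/2 minutes.
Total = 9 + 77/2 = 95/2 minutes.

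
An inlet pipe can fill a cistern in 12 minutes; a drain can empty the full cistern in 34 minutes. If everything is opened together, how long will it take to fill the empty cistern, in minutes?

204/11 minutes

Net rate = 1/12 − 1/34 = (17 − 6)/204 = 11/204 per minute.
Filling time = 1 ÷ (11/204) = 204/11 minutes.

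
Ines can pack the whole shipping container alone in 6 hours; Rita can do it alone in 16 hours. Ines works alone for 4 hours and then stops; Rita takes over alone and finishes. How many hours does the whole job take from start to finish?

In 4 hours Ines does 4/6 = 2/3 of the job, leaving 1/3.
Rita works at 1/16 per hour, so finishing takes 1/3 ÷ 1/16 = 16/3 hours.
Total time = 4 + 16/3 = 28/3 hours.

28/3 hours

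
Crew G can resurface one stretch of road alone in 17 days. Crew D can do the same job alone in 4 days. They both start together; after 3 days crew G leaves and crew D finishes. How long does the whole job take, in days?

56/17 days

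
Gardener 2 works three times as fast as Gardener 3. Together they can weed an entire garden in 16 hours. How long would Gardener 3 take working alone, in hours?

64 hours

Let Gardener 3's rate be r; then Gardener 2's rate is 3r, so together (3 + 1)r = 4r = 1/16.
Thus r = 1/64 per hour.
Gardener 3 alone: 64 hours; Gardener 2 alone: 64/3 hours.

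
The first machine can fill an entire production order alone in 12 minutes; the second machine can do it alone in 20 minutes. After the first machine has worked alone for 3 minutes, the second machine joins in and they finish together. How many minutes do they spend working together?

In 3 minutes the first machine does 3/12 = 1/4 of the job, leaving 3/4.
The first machine and the second machine together work at 2/15 per minute, so finishing takes 3/4 ÷ 2/15 = 45/8 minutes.

45/8 minutes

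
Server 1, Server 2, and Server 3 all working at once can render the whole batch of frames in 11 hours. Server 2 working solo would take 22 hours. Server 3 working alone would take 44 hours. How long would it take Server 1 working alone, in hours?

44 hours

Combined rate is 1/11 per hour.
Known contribution: 1/22 + 1/44 = (2 + 1)/44 = 3/44 per hour.
So Server 1's rate is 1/11 − 3/44 = 1/44, meaning 44 hours alone.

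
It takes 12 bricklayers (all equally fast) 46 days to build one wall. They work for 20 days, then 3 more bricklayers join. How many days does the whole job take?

One bricklayer does 1/552 of the job per day.
After 20 days with 12 bricklayers, 10/23 is done (13/23 left).
With 15 bricklayers the rate is 15/552 = 5/184, so the rest takes 13/23 ÷ 5/184 = 104/5 days.
Total = 20 + 104/5 = 204/5 days.

204/5 days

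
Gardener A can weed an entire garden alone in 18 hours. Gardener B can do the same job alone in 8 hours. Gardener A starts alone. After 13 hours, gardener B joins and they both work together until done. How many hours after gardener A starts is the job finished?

189/13 hours

In the first 13 hours gardener A alone does 13/18 of the job, leaving 5/18.
Once everyone is working, combined rate: 1/18 + 1/8 = (4 + 9)/72 = 13/72 per hour.
Remaining 5/18 at 13/72 per hour takes 20/13 hours.
Total from the start = 13 + 20/13 = 189/13 hours.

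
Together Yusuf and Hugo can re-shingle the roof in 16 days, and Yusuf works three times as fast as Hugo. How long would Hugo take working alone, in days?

64 days

Let Hugo's rate be r; then Yusuf's rate is 3r, so together (3 + 1)r = 4r = 1/16.
Thus r = 1/64 per day.
Hugo alone: 64 days; Yusuf alone: 64/3 days.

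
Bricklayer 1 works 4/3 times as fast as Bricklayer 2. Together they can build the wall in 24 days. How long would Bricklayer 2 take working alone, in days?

56 days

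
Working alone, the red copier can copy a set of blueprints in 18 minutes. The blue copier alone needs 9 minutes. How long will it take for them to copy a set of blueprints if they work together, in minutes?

6 minutes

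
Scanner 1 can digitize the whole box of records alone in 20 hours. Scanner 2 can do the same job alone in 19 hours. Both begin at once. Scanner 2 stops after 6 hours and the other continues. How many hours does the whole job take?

In the first 6 hours the combined rate is 39/380, so 117/190 of the job is done, leaving 73/190.
After Scanner 2 leaves the rate is 1/20 per hour; the remaining 73/190 takes 146/19 hours.
Total = 6 + 146/19 = 260/19 hours.

260/19 hours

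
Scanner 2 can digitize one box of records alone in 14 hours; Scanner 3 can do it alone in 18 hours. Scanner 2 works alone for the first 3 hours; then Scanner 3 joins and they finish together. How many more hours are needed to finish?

99/16 hours

In 3 hours Scanner 2 does 3/14 of the job, leaving 11/14.
Scanner 2 and Scanner 3 together work at 8/63 per hour, so finishing takes 11/14 ÷ 8/63 = 99/16 hours.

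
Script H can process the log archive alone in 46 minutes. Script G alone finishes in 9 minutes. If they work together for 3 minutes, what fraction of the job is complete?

55/138

Combined rate: 1/46 + 1/9 = (9 + 46)/414 = 55/414 per minute.
In 3 minutes they complete 3·55/414 = 55/138 of the job.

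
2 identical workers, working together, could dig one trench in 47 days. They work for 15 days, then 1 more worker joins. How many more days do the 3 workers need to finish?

One worker does 1/94 of the job per day.
After 15 days with 2 workers, 15/47 is done (32/47 left).
With 3 workers the rate is 3/94, so the rest takes 32/47 ÷ 3/94 = 64/3 days.

64/3 days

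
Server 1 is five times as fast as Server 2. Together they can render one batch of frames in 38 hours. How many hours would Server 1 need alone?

Let Server 2's rate be r; then Server 1's rate is 5r, so together (5 + 1)r = 6r = 1/38.
Thus r = 1/228 per hour.
Server 2 alone: 228 hours; Server 1 alone: 228/5 hours.

228/5 hours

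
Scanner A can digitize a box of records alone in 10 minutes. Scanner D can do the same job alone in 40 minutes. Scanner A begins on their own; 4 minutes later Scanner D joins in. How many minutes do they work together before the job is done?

24/5 minutes

In the first 4 minutes Scanner A alone does 4/10 = 2/5 of the job, leaving 3/5.
Once everyone is working, combined rate: 1/10 + 1/40 = (4 + 1)/40 = 5/40 = 1/8 per minute.
Remaining 3/5 at 1/8 per minute takes 24/5 minutes.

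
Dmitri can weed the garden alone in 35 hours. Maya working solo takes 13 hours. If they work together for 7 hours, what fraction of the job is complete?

Combined rate: 1/35 + 1/13 = (13 + 35)/455 = 48/455 per hour.
In 7 hours they complete 7·48/455 = 48/65 of the job.

48/65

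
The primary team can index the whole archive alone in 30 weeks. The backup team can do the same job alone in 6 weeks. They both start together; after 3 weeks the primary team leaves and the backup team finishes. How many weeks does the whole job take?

In the first 3 weeks the combined rate is 1/5, so 3/5 of the job is done, leaving 2/5.
After the primary team leaves the rate is 1/6 per week; the remaining 2/5 takes 12/5 weeks.
Total = 3 + 12/5 = 27/5 weeks.

27/5 weeks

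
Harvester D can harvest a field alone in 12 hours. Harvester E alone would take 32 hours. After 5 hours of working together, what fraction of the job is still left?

Combined rate: 1/12 + 1/32 = (8 + 3)/96 = 11/96 per hour.
In 5 hours they complete 5·11/96 = 55/96 of the job.
So 41/96 remains.

41/96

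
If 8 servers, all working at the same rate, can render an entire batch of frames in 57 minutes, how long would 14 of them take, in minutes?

228/7 minutes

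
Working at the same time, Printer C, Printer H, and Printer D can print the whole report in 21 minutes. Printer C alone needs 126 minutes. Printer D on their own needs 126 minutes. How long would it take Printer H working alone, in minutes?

63/2 minutes

Combined rate is 1/21 per minute.
Known contribution: 1/126 + 1/126 = (1 + 1)/126 = 2/126 = 1/63 per minute.
So Printer H's rate is 1/21 − 1/63 = 2/63, meaning 63/2 minutes alone.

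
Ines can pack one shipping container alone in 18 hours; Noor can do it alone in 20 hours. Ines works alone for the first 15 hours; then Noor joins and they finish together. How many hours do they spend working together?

30/19 hours

In 15 hours Ines does 15/18 = 5/6 of the job, leaving 1/6.
Ines and Noor together work at 19/180 per hour, so finishing takes 1/6 ÷ 19/180 = 30/19 hours.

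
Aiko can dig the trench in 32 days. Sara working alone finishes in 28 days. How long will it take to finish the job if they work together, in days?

224/15 days

With two workers the combined time is the product over the sum: 32·28/(32+28) = 896/60 = 224/15 days.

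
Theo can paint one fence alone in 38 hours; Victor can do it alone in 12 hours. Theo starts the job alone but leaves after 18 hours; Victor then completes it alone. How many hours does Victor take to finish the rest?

In 18 hours Theo does 18/38 = 9/19 of the job, leaving 10/19.
Victor works at 1/12 per hour, so finishing takes 10/19 ÷ 1/12 = 120/19 hours.

120/19 hours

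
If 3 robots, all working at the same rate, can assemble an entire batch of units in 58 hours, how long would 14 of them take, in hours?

87/7 hours

Total work is 3·58 = 174 robot-hours.
With 14 robots: 174/14 = 87/7 hours.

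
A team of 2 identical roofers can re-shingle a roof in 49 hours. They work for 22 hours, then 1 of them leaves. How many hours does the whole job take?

One roofer does 1/98 of the job per hour.
After 22 hours with 2 roofers, 22/49 is done (27/49 left).
With 1 roofer the rate is 1/98, so the rest takes 27/49 ÷ 1/98 = 54 hours.
Total = 22 + 54 = 76 hours.

76 hours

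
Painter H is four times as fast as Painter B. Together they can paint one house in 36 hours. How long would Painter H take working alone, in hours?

45 hours

Let Painter B's rate be r; then Painter H's rate is 4r, so together (4 + 1)r = 5r = 1/36.
Thus r = 1/180 per hour.
Painter B alone: 180 hours; Painter H alone: 45 hours.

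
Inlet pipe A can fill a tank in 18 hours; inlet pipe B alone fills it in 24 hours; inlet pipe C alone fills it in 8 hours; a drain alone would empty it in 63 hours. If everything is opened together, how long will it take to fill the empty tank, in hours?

63/13 hours

Net rate = 1/18 + 1/24 + 1/8 − 1/63 = (28 + 21 + 63 − 8)/504 = 104/504 = 13/63 per hour.
Filling time = 1 ÷ (13/63) = 63/13 hours.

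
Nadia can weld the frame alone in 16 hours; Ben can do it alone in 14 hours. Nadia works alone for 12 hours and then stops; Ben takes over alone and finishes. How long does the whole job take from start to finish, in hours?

In 12 hours Nadia does 12/16 = 3/4 of the job, leaving 1/4.
Ben works at 1/14 per hour, so finishing takes 1/4 ÷ 1/14 = 7/2 hours.
Total time = 12 + 7/2 = 31/2 hours.

31/2 hours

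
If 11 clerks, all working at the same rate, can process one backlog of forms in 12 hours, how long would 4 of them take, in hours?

Total work is 11·12 = 132 clerk-hours.
With 4 clerks: 132/4 = 33 hours.

33 hours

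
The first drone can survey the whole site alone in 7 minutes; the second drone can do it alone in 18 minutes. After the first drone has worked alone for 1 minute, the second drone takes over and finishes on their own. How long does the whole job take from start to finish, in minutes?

115/7 minutes

In 1 minute the first drone does 1/7 of the job, leaving 6/7.
The second drone works at 1/18 per minute, so finishing takes 6/7 ÷ 1/18 = 108/7 minutes.
Total time = 1 + 108/7 = 115/7 minutes.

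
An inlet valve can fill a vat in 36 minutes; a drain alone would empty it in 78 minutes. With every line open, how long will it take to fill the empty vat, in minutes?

468/7 minutes

Net rate = 1/36 − 1/78 = (13 − 6)/468 = 7/468 per minute.
Filling time = 1 ÷ (7/468) = 468/7 minutes.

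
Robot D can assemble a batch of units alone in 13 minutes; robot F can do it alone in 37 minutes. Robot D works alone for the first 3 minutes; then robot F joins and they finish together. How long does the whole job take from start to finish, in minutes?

52/5 minutes

In 3 minutes robot D does 3/13 of the job, leaving 10/13.
Robot D and robot F together work at 50/481 per minute, so finishing takes 10/13 ÷ 50/481 = 37/5 minutes.
Total time = 3 + 37/5 = 52/5 minutes.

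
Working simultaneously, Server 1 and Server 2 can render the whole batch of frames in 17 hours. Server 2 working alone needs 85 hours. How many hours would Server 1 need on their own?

Combined rate is 1/17 per hour.
Known contribution: 1/85 per hour.
So Server 1's rate is 1/17 − 1/85 = 4/85, meaning 85/4 hours alone.

85/4 hours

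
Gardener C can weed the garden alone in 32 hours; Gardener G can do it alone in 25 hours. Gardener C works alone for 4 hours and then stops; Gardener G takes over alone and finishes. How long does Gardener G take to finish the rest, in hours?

In 4 hours Gardener C does 4/32 = 1/8 of the job, leaving 7/8.
Gardener G works at 1/25 per hour, so finishing takes 7/8 ÷ 1/25 = 175/8 hours.

175/8 hours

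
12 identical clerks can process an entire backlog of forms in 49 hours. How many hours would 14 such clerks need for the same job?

Total work is 12·49 = 588 clerk-hours.
With 14 clerks: 588/14 = 42 hours.

42 hours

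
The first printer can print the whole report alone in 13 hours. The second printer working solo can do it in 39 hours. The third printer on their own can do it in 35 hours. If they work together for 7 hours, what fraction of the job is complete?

179/195

Combined rate: 1/13 + 1/39 + 1/35 = (105 + 35 + 39)/1365 = 179/1365 per hour.
In 7 hours they complete 7·179/1365 = 179/195 of the job.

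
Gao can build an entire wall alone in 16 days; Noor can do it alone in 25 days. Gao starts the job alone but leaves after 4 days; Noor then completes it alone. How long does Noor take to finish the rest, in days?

75/4 days

In 4 days Gao does 4/16 = 1/4 of the job, leaving 3/4.
Noor works at 1/25 per day, so finishing takes 3/4 ÷ 1/25 = 75/4 days.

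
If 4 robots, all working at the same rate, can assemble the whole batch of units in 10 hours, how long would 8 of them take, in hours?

Total work is 4·10 = 40 robot-hours.
With 8 robots: 40/8 = 5 hours.

5 hours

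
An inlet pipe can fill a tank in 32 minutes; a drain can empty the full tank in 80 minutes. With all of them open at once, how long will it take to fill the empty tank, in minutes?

Net rate = 1/32 − 1/80 = (5 − 2)/160 = 3/160 per minute.
Filling time = 1 ÷ (3/160) = 160/3 minutes.

160/3 minutes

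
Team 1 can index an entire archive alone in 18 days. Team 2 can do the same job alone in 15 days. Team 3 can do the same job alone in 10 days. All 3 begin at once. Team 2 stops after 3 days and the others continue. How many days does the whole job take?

In the first 3 days the combined rate is 2/9, so 2/3 of the job is done, leaving 1/3.
After team 2 leaves the rate is 7/45 per day; the remaining 1/3 takes 15/7 days.
Total = 3 + 15/7 = 36/7 days.

36/7 days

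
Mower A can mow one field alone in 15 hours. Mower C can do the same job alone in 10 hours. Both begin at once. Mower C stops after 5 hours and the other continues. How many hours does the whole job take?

In the first 5 hours the combined rate is 1/6, so 5/6 of the job is done, leaving 1/6.
After mower C leaves the rate is 1/15 per hour; the remaining 1/6 takes 5/2 hours.
Total = 5 + 5/2 = 15/2 hours.

15/2 hours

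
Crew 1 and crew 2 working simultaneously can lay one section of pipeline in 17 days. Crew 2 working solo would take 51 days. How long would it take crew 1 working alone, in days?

Combined rate is 1/17 per day.
Known contribution: 1/51 per day.
So crew 1's rate is 1/17 − 1/51 = 2/51, meaning 51/2 days alone.

51/2 days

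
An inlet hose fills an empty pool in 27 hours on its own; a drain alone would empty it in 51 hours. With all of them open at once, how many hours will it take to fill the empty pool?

459/8 hours

Net rate = 1/27 − 1/51 = (17 − 9)/459 = 8/459 per hour.
Filling time = 1 ÷ (8/459) = 459/8 hours.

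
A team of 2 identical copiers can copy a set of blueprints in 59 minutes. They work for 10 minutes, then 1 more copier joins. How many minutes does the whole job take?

128/3 minutes

One copier does 1/118 of the job per minute.
After 10 minutes with 2 copiers, 10/59 is done (49/59 left).
With 3 copiers the rate is 3/118, so the rest takes 49/59 ÷ 3/118 = 98/3 minutes.
Total = 10 + 98/3 = 128/3 minutes.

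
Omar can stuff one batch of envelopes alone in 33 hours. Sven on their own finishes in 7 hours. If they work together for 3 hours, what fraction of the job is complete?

Combined rate: 1/33 + 1/7 = (7 + 33)/231 = 40/231 per hour.
In 3 hours they complete 3·40/231 = 40/77 of the job.

40/77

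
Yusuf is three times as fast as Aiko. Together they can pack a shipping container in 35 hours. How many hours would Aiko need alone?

140 hours

Let Aiko's rate be r; then Yusuf's rate is 3r, so together (3 + 1)r = 4r = 1/35.
Thus r = 1/140 per hour.
Aiko alone: 140 hours; Yusuf alone: 140/3 hours.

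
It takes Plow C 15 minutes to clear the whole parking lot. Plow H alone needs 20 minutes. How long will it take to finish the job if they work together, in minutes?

60/7 minutes

With two workers the combined time is the product over the sum: 15·20/(15+20) = 300/35 = 60/7 minutes.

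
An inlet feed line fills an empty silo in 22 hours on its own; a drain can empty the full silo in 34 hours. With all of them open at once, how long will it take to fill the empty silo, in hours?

187/3 hours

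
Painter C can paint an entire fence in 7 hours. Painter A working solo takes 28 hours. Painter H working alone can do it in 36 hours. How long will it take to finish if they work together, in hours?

Combined rate: 1/7 + 1/28 + 1/36 = (36 + 9 + 7)/252 = 52/252 = 13/63 per hour.
Time = 1 ÷ (13/63) = 63/13 hours.

63/13 hours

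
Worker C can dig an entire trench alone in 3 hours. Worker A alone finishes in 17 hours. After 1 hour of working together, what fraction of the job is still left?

Combined rate: 1/3 + 1/17 = (17 + 3)/51 = 20/51 per hour.
In 1 hour they complete 1·20/51 = 20/51 of the job.
So 31/51 remains.

31/51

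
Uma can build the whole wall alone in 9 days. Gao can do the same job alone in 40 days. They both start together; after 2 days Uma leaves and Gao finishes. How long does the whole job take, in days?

280/9 days

In the first 2 days the combined rate is 49/360, so 49/180 of the job is done, leaving 131/180.
After Uma leaves the rate is 1/40 per day; the remaining 131/180 takes 262/9 days.
Total = 2 + 262/9 = 280/9 days.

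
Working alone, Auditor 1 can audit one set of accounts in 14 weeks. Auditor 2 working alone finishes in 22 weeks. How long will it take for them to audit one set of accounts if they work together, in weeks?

77/9 weeks

With two workers the combined time is the product over the sum: 14·22/(14+22) = 308/36 = 77/9 weeks.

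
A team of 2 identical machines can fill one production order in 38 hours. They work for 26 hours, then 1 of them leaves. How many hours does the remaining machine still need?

One machine does 1/76 of the job per hour.
After 26 hours with 2 machines, 13/19 is done (6/19 left).
With 1 machine the rate is 1/76, so the rest takes 6/19 ÷ 1/76 = 24 hours.

24 hours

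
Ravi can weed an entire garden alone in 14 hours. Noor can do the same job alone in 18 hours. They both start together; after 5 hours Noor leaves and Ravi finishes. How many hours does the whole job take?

91/9 hours

In the first 5 hours the combined rate is 8/63, so 40/63 of the job is done, leaving 23/63.
After Noor leaves the rate is 1/14 per hour; the remaining 23/63 takes 46/9 hours.
Total = 5 + 46/9 = 91/9 hours.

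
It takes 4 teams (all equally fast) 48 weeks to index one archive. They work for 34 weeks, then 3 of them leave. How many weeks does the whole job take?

90 weeks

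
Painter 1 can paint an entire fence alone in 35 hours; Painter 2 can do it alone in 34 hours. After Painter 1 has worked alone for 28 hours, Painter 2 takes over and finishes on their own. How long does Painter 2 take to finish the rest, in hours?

34/5 hours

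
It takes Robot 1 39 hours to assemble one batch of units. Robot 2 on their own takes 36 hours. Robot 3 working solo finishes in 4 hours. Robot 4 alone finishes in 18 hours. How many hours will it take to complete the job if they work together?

39/14 hours

Combined rate: 1/39 + 1/36 + 1/4 + 1/18 = (12 + 13 + 117 + 26)/468 = 168/468 = 14/39 per hour.
Time = 1 ÷ (14/39) = 39/14 hours.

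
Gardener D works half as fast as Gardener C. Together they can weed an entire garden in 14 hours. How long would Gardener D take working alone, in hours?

Let Gardener C's rate be r; then Gardener D's rate is (1/2)r, so together (1/2 + 1)r = (3/2)r = 1/14.
Thus r = 1/21 per hour.
Gardener C alone: 21 hours; Gardener D alone: 42 hours.

42 hours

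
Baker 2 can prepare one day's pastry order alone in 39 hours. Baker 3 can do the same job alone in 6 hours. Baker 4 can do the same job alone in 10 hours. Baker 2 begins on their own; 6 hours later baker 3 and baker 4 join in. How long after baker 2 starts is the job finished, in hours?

In the first 6 hours baker 2 alone does 6/39 = 2/13 of the job, leaving 11/13.
Once everyone is working, combined rate: 1/39 + 1/6 + 1/10 = (10 + 65 + 39)/390 = 114/390 = 19/65 per hour.
Remaining 11/13 at 19/65 per hour takes 55/19 hours.
Total from the start = 6 + 55/19 = 169/19 hours.

169/19 hours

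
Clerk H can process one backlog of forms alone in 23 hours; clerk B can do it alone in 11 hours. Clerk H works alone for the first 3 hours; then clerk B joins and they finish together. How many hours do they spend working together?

110/17 hours

In 3 hours clerk H does 3/23 of the job, leaving 20/23.
Clerk H and clerk B together work at 34/253 per hour, so finishing takes 20/23 ÷ 34/253 = 110/17 hours.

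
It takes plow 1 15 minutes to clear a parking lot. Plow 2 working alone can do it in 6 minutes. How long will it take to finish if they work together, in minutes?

Combined rate: 1/15 + 1/6 = (2 + 5)/30 = 7/30 per minute.
Time = 1 ÷ (7/30) = 30/7 minutes.

30/7 minutes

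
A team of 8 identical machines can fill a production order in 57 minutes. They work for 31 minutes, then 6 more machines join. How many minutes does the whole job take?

321/7 minutes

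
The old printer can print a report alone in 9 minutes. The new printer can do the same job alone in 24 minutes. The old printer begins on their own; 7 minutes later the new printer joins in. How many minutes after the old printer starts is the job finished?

93/11 minutes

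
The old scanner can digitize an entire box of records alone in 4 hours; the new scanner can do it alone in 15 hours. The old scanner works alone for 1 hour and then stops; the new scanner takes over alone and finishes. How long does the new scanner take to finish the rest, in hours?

In 1 hour the old scanner does 1/4 of the job, leaving 3/4.
The new scanner works at 1/15 per hour, so finishing takes 3/4 ÷ 1/15 = 45/4 hours.

45/4 hours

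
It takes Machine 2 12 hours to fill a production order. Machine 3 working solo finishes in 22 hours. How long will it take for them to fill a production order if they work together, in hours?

132/17 hours

Combined rate: 1/12 + 1/22 = (11 + 6)/132 = 17/132 per hour.
Time = 1 ÷ (17/132) = 132/17 hours.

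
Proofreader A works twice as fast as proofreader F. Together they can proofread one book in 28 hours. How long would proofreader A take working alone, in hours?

42 hours

Let proofreader F's rate be r; then proofreader A's rate is 2r, so together (2 + 1)r = 3r = 1/28.
Thus r = 1/84 per hour.
Proofreader F alone: 84 hours; proofreader A alone: 42 hours.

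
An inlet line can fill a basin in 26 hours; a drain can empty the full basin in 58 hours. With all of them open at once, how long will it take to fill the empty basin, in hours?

377/8 hours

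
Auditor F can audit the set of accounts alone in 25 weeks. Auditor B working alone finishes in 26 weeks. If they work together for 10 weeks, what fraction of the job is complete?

51/65

Combined rate: 1/25 + 1/26 = (26 + 25)/650 = 51/650 per week.
In 10 weeks they complete 10·51/650 = 51/65 of the job.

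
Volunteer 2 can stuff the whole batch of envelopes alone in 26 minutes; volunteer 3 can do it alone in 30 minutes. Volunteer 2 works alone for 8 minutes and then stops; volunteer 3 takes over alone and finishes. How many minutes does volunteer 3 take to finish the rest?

In 8 minutes volunteer 2 does 8/26 = 4/13 of the job, leaving 9/13.
Volunteer 3 works at 1/30 per minute, so finishing takes 9/13 ÷ 1/30 = 270/13 minutes.

270/13 minutes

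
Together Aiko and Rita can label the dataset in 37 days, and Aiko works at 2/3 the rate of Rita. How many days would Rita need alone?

Let Rita's rate be r; then Aiko's rate is (2/3)r, so together (2/3 + 1)r = (5/3)r = 1/37.
Thus r = 3/185 per day.
Rita alone: 185/3 days; Aiko alone: 185/2 days.

185/3 days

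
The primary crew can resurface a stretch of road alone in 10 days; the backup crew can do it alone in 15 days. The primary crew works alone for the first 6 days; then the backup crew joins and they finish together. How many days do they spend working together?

In 6 days the primary crew does 6/10 = 3/5 of the job, leaving 2/5.
The primary crew and the backup crew together work at 1/6 per day, so finishing takes 2/5 ÷ 1/6 = 12/5 days.

12/5 days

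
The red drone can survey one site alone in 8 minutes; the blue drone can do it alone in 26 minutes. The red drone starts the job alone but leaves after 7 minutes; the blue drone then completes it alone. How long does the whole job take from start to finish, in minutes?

41/4 minutes

In 7 minutes the red drone does 7/8 of the job, leaving 1/8.
The blue drone works at 1/26 per minute, so finishing takes 1/8 ÷ 1/26 = 13/4 minutes.
Total time = 7 + 13/4 = 41/4 minutes.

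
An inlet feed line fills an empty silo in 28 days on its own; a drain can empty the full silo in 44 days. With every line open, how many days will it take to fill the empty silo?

77 days

Net rate = 1/28 − 1/44 = (11 − 7)/308 = 4/308 = 1/77 per day.
Filling time = 1 ÷ (1/77) = 77 days.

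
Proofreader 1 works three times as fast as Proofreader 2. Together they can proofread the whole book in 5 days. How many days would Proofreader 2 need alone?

20 days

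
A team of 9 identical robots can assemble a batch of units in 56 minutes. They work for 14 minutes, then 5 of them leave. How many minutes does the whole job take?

One robot does 1/504 of the job per minute.
After 14 minutes with 9 robots, 1/4 is done (3/4 left).
With 4 robots the rate is 4/504 = 1/126, so the rest takes 3/4 ÷ 1/126 = 189/2 minutes.
Total = 14 + 189/2 = 217/2 minutes.

217/2 minutes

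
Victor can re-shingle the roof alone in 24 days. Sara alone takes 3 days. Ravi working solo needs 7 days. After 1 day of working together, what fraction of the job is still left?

27/56

Combined rate: 1/24 + 1/3 + 1/7 = (7 + 56 + 24)/168 = 87/168 = 29/56 per day.
In 1 day they complete 1·29/56 = 29/56 of the job.
So 27/56 remains.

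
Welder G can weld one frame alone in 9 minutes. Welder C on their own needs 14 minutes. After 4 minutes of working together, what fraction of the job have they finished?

46/63

Combined rate: 1/9 + 1/14 = (14 + 9)/126 = 23/126 per minute.
In 4 minutes they complete 4·23/126 = 46/63 of the job.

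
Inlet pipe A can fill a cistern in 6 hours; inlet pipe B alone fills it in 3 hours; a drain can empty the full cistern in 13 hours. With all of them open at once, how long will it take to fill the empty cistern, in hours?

26/11 hours

Net rate = 1/6 + 1/3 − 1/13 = (13 + 26 − 6)/78 = 33/78 = 11/26 per hour.
Filling time = 1 ÷ (11/26) = 26/11 hours.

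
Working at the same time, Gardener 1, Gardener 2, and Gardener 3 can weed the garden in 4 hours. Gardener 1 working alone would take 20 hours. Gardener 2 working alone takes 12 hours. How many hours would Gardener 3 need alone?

60/7 hours

Combined rate is 1/4 per hour.
Known contribution: 1/20 + 1/12 = (3 + 5)/60 = 8/60 = 2/15 per hour.
So Gardener 3's rate is 1/4 − 2/15 = 7/60, meaning 60/7 hours alone.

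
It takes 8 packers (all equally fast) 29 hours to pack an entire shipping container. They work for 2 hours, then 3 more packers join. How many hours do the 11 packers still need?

216/11 hours

One packer does 1/232 of the job per hour.
After 2 hours with 8 packers, 2/29 is done (27/29 left).
With 11 packers the rate is 11/232, so the rest takes 27/29 ÷ 11/232 = 216/11 hours.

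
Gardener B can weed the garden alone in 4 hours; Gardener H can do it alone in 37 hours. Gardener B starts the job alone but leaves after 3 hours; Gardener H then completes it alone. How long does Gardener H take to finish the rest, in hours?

In 3 hours Gardener B does 3/4 of the job, leaving 1/4.
Gardener H works at 1/37 per hour, so finishing takes 1/4 ÷ 1/37 = 37/4 hours.

37/4 hours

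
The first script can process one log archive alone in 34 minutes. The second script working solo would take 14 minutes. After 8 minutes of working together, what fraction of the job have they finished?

Combined rate: 1/34 + 1/14 = (7 + 17)/238 = 24/238 = 12/119 per minute.
In 8 minutes they complete 8·12/119 = 96/119 of the job.

96/119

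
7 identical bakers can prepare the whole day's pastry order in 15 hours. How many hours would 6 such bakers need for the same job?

35/2 hours

Total work is 7·15 = 105 baker-hours.
With 6 bakers: 105/6 = 35/2 hours.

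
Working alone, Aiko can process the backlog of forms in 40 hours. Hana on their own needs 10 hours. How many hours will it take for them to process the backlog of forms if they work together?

Combined rate: 1/40 + 1/10 = (1 + 4)/40 = 5/40 = 1/8 per hour.
Time = 1 ÷ (1/8) = 8 hours.

8 hours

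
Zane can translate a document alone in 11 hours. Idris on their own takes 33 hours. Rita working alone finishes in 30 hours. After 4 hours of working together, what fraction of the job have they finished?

34/55

Combined rate: 1/11 + 1/33 + 1/30 = (30 + 10 + 11)/330 = 51/330 = 17/110 per hour.
In 4 hours they complete 4·17/110 = 34/55 of the job.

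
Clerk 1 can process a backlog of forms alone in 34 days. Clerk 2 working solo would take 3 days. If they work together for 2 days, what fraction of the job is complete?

Combined rate: 1/34 + 1/3 = (3 + 34)/102 = 37/102 per day.
In 2 days they complete 2·37/102 = 37/51 of the job.

37/51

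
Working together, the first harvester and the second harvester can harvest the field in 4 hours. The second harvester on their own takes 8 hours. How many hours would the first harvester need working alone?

8 hours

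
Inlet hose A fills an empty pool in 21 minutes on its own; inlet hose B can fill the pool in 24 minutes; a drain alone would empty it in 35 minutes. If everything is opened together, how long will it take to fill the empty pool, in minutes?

280/17 minutes

Net rate = 1/21 + 1/24 − 1/35 = (40 + 35 − 24)/840 = 51/840 = 17/280 per minute.
Filling time = 1 ÷ (17/280) = 280/17 minutes.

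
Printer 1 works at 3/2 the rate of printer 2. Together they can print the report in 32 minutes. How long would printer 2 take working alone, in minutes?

80 minutes

Let printer 2's rate be r; then printer 1's rate is (3/2)r, so together (3/2 + 1)r = (5/2)r = 1/32.
Thus r = 1/80 per minute.
Printer 2 alone: 80 minutes; printer 1 alone: 160/3 minutes.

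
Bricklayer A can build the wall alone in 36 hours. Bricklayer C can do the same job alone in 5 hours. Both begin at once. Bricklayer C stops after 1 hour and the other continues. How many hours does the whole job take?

In the first 1 hour the combined rate is 41/180, so 41/180 of the job is done, leaving 139/180.
After bricklayer C leaves the rate is 1/36 per hour; the remaining 139/180 takes 139/5 hours.
Total = 1 + 139/5 = 144/5 hours.

144/5 hours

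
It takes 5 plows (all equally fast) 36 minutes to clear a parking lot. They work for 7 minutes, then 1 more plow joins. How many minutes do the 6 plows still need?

One plow does 1/180 of the job per minute.
After 7 minutes with 5 plows, 7/36 is done (29/36 left).
With 6 plows the rate is 6/180 = 1/30, so the rest takes 29/36 ÷ 1/30 = 145/6 minutes.

145/6 minutes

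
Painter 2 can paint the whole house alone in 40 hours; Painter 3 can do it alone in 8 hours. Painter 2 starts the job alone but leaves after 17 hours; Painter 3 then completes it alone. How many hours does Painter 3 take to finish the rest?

23/5 hours

In 17 hours Painter 2 does 17/40 of the job, leaving 23/40.
Painter 3 works at 1/8 per hour, so finishing takes 23/40 ÷ 1/8 = 23/5 hours.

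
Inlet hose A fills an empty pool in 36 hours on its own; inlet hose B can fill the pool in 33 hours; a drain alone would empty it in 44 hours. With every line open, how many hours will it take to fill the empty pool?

Net rate = 1/36 + 1/33 − 1/44 = (11 + 12 − 9)/396 = 14/396 = 7/198 per hour.
Filling time = 1 ÷ (7/198) = 198/7 hours.

198/7 hours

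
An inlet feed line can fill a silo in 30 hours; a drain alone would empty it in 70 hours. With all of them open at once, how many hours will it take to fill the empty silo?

105/2 hours

Net rate = 1/30 − 1/70 = (7 − 3)/210 = 4/210 = 2/105 per hour.
Filling time = 1 ÷ (2/105) = 105/2 hours.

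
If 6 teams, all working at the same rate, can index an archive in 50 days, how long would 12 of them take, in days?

Total work is 6·50 = 300 team-days.
With 12 teams: 300/12 = 25 days.

25 days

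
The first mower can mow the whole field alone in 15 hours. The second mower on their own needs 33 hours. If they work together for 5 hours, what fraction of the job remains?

17/33

Combined rate: 1/15 + 1/33 = (11 + 5)/165 = 16/165 per hour.
In 5 hours they complete 5·16/165 = 16/33 of the job.
So 17/33 remains.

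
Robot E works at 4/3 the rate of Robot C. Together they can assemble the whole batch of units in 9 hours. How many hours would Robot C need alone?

Let Robot C's rate be r; then Robot E's rate is (4/3)r, so together (4/3 + 1)r = (7/3)r = 1/9.
Thus r = 1/21 per hour.
Robot C alone: 21 hours; Robot E alone: 63/4 hours.

21 hours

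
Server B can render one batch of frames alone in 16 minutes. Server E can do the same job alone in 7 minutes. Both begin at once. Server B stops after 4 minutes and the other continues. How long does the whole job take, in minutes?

21/4 minutes

In the first 4 minutes the combined rate is 23/112, so 23/28 of the job is done, leaving 5/28.
After server B leaves the rate is 1/7 per minute; the remaining 5/28 takes 5/4 minutes.
Total = 4 + 5/4 = 21/4 minutes.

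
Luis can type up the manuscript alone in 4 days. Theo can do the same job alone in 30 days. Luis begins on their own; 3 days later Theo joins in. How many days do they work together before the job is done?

In the first 3 days Luis alone does 3/4 of the job, leaving 1/4.
Once everyone is working, combined rate: 1/4 + 1/30 = (15 + 2)/60 = 17/60 per day.
Remaining 1/4 at 17/60 per day takes 15/17 days.

15/17 days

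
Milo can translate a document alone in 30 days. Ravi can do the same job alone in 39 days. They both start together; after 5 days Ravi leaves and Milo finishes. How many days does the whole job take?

340/13 days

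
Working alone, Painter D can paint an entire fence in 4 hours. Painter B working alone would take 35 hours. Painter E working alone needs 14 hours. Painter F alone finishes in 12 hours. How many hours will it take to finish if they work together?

30/13 hours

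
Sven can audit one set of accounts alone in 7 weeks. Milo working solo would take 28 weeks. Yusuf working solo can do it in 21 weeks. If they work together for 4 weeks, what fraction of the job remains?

Combined rate: 1/7 + 1/28 + 1/21 = (12 + 3 + 4)/84 = 19/84 per week.
In 4 weeks they complete 4·19/84 = 19/21 of the job.
So 2/21 remains.

2/21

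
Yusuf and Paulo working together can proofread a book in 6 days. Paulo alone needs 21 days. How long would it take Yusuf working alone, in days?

42/5 days

Combined rate is 1/6 per day.
Known contribution: 1/21 per day.
So Yusuf's rate is 1/6 − 1/21 = 5/42, meaning 42/5 days alone.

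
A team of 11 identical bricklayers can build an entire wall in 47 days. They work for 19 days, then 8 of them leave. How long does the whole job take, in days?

365/3 days

One bricklayer does 1/517 of the job per day.
After 19 days with 11 bricklayers, 19/47 is done (28/47 left).
With 3 bricklayers the rate is 3/517, so the rest takes 28/47 ÷ 3/517 = 308/3 days.
Total = 19 + 308/3 = 365/3 days.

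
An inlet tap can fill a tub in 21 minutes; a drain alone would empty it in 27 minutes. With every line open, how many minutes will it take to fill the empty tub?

Net rate = 1/21 − 1/27 = (9 − 7)/189 = 2/189 per minute.
Filling time = 1 ÷ (2/189) = 189/2 minutes.

189/2 minutes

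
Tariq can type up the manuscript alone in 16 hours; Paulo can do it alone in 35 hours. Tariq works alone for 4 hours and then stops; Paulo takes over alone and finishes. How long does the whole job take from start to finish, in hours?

121/4 hours

In 4 hours Tariq does 4/16 = 1/4 of the job, leaving 3/4.
Paulo works at 1/35 per hour, so finishing takes 3/4 ÷ 1/35 = 105/4 hours.
Total time = 4 + 105/4 = 121/4 hours.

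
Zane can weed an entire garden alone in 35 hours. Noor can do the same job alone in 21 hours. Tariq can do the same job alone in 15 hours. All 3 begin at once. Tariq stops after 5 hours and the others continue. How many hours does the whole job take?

In the first 5 hours the combined rate is 1/7, so 5/7 of the job is done, leaving 2/7.
After Tariq leaves the rate is 8/105 per hour; the remaining 2/7 takes 15/4 hours.
Total = 5 + 15/4 = 35/4 hours.

35/4 hours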